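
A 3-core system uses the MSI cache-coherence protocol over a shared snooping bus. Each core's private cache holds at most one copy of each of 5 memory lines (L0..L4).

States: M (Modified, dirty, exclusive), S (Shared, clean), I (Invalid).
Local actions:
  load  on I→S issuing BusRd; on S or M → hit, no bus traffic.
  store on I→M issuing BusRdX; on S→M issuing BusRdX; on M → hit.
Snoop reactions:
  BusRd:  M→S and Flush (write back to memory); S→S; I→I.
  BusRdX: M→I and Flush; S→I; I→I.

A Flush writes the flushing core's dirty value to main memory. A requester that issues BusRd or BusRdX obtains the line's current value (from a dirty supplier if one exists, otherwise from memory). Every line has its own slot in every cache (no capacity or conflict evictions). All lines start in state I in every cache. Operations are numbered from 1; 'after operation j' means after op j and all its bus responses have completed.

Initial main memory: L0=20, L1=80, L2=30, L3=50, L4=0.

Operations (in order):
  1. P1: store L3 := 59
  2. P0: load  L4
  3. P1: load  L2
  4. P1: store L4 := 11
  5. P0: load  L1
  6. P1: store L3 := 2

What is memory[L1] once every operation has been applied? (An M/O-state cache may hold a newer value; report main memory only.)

1. P1: store L3 := 59  bus=[BusRdX]  L3: P0=I P1=M P2=I  mem[L3]=50
2. P0: load  L4  bus=[BusRd]  L4: P0=S P1=I P2=I  mem[L4]=0
3. P1: load  L2  bus=[BusRd]  L2: P0=I P1=S P2=I  mem[L2]=30
4. P1: store L4 := 11  bus=[BusRdX]  L4: P0=I P1=M P2=I  mem[L4]=0
5. P0: load  L1  bus=[BusRd]  L1: P0=S P1=I P2=I  mem[L1]=80
6. P1: store L3 := 2  bus=[-]  L3: P0=I P1=M P2=I  mem[L3]=50

memory[L1] = 80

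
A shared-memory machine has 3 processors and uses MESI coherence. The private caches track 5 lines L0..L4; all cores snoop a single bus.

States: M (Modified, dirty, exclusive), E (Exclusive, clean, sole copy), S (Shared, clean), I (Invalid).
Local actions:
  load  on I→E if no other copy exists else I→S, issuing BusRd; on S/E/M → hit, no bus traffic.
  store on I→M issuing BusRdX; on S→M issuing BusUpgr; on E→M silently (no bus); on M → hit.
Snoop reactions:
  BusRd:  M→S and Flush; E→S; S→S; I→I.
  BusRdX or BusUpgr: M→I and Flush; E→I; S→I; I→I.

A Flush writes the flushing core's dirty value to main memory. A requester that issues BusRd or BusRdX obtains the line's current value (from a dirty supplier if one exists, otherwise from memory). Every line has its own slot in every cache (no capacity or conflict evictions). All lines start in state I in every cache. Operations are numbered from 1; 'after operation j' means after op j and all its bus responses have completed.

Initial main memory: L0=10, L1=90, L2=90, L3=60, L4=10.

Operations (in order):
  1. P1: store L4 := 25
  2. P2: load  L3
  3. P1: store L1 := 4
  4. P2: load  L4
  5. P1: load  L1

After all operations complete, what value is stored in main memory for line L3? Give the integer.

1. P1: store L4 := 25  bus=[BusRdX]  L4: P0=I P1=M P2=I  mem[L4]=10
2. P2: load  L3  bus=[BusRd]  L3: P0=I P1=I P2=E  mem[L3]=60
3. P1: store L1 := 4  bus=[BusRdX]  L1: P0=I P1=M P2=I  mem[L1]=90
4. P2: load  L4  bus=[BusRd,Flush]  L4: P0=I P1=S P2=S  mem[L4]=25
5. P1: load  L1  bus=[-]  L1: P0=I P1=M P2=I  mem[L1]=90

memory[L3] = 60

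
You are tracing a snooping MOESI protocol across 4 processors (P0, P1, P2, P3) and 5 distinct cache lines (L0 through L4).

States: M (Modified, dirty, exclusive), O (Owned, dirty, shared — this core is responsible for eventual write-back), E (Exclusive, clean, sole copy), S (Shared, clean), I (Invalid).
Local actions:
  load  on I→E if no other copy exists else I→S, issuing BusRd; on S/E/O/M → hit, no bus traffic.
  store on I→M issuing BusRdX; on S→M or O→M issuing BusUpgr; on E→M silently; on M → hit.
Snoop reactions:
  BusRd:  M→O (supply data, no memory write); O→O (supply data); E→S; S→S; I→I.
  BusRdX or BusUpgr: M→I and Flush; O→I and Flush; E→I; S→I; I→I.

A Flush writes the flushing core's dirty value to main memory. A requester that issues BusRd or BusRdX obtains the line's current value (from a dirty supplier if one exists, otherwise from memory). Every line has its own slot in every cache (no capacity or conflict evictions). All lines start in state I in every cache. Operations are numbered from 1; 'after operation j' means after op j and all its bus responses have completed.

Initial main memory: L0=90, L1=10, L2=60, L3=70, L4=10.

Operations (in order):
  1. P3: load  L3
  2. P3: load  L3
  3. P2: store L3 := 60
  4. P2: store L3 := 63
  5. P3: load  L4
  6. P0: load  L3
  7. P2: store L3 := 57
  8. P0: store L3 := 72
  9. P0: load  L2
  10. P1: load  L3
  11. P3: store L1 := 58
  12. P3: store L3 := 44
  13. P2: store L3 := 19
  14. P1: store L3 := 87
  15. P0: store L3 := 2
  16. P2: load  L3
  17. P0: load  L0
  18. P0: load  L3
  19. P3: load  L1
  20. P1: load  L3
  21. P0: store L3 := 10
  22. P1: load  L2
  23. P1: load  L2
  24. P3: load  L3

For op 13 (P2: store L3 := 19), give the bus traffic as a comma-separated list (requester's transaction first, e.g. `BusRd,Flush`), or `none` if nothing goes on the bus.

bus = BusRdX,Flush

step 1: P3: load  L3  ⟶  IIIE  (L3)  txn=BusRd  M[L3]=70
step 2: P3: load  L3  ⟶  IIIE  (L3)  txn=∅  M[L3]=70
step 3: P2: store L3 := 60  ⟶  IIMI  (L3)  txn=BusRdX  M[L3]=70
step 4: P2: store L3 := 63  ⟶  IIMI  (L3)  txn=∅  M[L3]=70
step 5: P3: load  L4  ⟶  IIIE  (L4)  txn=BusRd  M[L4]=10
step 6: P0: load  L3  ⟶  SIOI  (L3)  txn=BusRd  M[L3]=70
step 7: P2: store L3 := 57  ⟶  IIMI  (L3)  txn=BusUpgr  M[L3]=70
step 8: P0: store L3 := 72  ⟶  MIII  (L3)  txn=BusRdX+Flush  M[L3]=57
step 9: P0: load  L2  ⟶  EIII  (L2)  txn=BusRd  M[L2]=60
step 10: P1: load  L3  ⟶  OSII  (L3)  txn=BusRd  M[L3]=57
step 11: P3: store L1 := 58  ⟶  IIIM  (L1)  txn=BusRdX  M[L1]=10
step 12: P3: store L3 := 44  ⟶  IIIM  (L3)  txn=BusRdX+Flush  M[L3]=72
step 13: P2: store L3 := 19  ⟶  IIMI  (L3)  txn=BusRdX+Flush  M[L3]=44
step 14: P1: store L3 := 87  ⟶  IMII  (L3)  txn=BusRdX+Flush  M[L3]=19
step 15: P0: store L3 := 2  ⟶  MIII  (L3)  txn=BusRdX+Flush  M[L3]=87
step 16: P2: load  L3  ⟶  OISI  (L3)  txn=BusRd  M[L3]=87
step 17: P0: load  L0  ⟶  EIII  (L0)  txn=BusRd  M[L0]=90
step 18: P0: load  L3  ⟶  OISI  (L3)  txn=∅  M[L3]=87
step 19: P3: load  L1  ⟶  IIIM  (L1)  txn=∅  M[L1]=10
step 20: P1: load  L3  ⟶  OSSI  (L3)  txn=BusRd  M[L3]=87
step 21: P0: store L3 := 10  ⟶  MIII  (L3)  txn=BusUpgr  M[L3]=87
step 22: P1: load  L2  ⟶  SSII  (L2)  txn=BusRd  M[L2]=60
step 23: P1: load  L2  ⟶  SSII  (L2)  txn=∅  M[L2]=60
step 24: P3: load  L3  ⟶  OIIS  (L3)  txn=BusRd  M[L3]=87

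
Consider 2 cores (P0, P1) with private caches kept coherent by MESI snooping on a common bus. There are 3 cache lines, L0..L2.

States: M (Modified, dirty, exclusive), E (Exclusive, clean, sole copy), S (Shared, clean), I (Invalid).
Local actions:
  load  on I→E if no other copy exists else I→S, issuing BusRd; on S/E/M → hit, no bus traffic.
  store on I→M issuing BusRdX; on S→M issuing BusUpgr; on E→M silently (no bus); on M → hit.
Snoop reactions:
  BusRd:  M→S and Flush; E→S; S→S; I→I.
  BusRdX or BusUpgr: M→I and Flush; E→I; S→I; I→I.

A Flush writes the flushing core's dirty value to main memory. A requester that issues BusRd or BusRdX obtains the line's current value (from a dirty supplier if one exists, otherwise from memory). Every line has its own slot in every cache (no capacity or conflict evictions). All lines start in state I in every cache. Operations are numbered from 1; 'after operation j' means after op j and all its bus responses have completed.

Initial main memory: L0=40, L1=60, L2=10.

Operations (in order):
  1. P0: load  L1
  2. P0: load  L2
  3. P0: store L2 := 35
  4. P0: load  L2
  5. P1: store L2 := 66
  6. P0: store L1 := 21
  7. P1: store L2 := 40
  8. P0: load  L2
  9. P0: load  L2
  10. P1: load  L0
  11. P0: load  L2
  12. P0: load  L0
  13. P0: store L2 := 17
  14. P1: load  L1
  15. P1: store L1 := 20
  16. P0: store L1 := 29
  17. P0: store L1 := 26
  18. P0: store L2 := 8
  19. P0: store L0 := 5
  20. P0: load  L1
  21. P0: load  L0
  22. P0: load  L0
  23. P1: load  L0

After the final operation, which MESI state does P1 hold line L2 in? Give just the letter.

state = I

[1] P0: load  L1 | P0:E(60), P1:I | bus: BusRd
[2] P0: load  L2 | P0:E(10), P1:I | bus: BusRd
[3] P0: store L2 := 35 | P0:M(35), P1:I | bus: none
[4] P0: load  L2 | P0:M(35), P1:I | bus: none
[5] P1: store L2 := 66 | P0:I, P1:M(66) | bus: BusRdX,Flush
[6] P0: store L1 := 21 | P0:M(21), P1:I | bus: none
[7] P1: store L2 := 40 | P0:I, P1:M(40) | bus: none
[8] P0: load  L2 | P0:S(40), P1:S(40) | bus: BusRd,Flush
[9] P0: load  L2 | P0:S(40), P1:S(40) | bus: none
[10] P1: load  L0 | P0:I, P1:E(40) | bus: BusRd
[11] P0: load  L2 | P0:S(40), P1:S(40) | bus: none
[12] P0: load  L0 | P0:S(40), P1:S(40) | bus: BusRd
[13] P0: store L2 := 17 | P0:M(17), P1:I | bus: BusUpgr
[14] P1: load  L1 | P0:S(21), P1:S(21) | bus: BusRd,Flush
[15] P1: store L1 := 20 | P0:I, P1:M(20) | bus: BusUpgr
[16] P0: store L1 := 29 | P0:M(29), P1:I | bus: BusRdX,Flush
[17] P0: store L1 := 26 | P0:M(26), P1:I | bus: none
[18] P0: store L2 := 8 | P0:M(8), P1:I | bus: none
[19] P0: store L0 := 5 | P0:M(5), P1:I | bus: BusUpgr
[20] P0: load  L1 | P0:M(26), P1:I | bus: none
[21] P0: load  L0 | P0:M(5), P1:I | bus: none
[22] P0: load  L0 | P0:M(5), P1:I | bus: none
[23] P1: load  L0 | P0:S(5), P1:S(5) | bus: BusRd,Flush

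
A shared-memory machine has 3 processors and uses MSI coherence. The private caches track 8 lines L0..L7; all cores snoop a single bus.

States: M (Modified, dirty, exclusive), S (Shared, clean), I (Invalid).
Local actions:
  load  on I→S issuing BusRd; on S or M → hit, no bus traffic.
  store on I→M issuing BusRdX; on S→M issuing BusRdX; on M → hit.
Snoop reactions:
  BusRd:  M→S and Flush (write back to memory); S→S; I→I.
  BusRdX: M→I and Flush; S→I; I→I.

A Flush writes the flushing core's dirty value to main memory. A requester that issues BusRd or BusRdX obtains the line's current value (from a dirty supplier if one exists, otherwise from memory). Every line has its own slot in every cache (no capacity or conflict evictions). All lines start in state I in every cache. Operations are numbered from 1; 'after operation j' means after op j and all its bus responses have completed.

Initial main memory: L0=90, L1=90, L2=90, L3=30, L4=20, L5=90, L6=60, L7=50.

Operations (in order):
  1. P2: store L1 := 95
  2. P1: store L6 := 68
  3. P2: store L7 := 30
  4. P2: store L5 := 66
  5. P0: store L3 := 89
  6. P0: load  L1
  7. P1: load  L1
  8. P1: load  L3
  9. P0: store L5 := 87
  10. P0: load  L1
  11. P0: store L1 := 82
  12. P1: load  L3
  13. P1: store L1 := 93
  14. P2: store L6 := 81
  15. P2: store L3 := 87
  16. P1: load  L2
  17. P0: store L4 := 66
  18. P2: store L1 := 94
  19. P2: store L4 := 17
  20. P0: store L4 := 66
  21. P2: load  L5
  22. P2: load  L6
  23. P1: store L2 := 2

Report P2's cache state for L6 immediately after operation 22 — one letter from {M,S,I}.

1. P2: store L1 := 95  bus=[BusRdX]  L1: P0=I P1=I P2=M  mem[L1]=90
2. P1: store L6 := 68  bus=[BusRdX]  L6: P0=I P1=M P2=I  mem[L6]=60
3. P2: store L7 := 30  bus=[BusRdX]  L7: P0=I P1=I P2=M  mem[L7]=50
4. P2: store L5 := 66  bus=[BusRdX]  L5: P0=I P1=I P2=M  mem[L5]=90
5. P0: store L3 := 89  bus=[BusRdX]  L3: P0=M P1=I P2=I  mem[L3]=30
6. P0: load  L1  bus=[BusRd,Flush]  L1: P0=S P1=I P2=S  mem[L1]=95
7. P1: load  L1  bus=[BusRd]  L1: P0=S P1=S P2=S  mem[L1]=95
8. P1: load  L3  bus=[BusRd,Flush]  L3: P0=S P1=S P2=I  mem[L3]=89
9. P0: store L5 := 87  bus=[BusRdX,Flush]  L5: P0=M P1=I P2=I  mem[L5]=66
10. P0: load  L1  bus=[-]  L1: P0=S P1=S P2=S  mem[L1]=95
11. P0: store L1 := 82  bus=[BusRdX]  L1: P0=M P1=I P2=I  mem[L1]=95
12. P1: load  L3  bus=[-]  L3: P0=S P1=S P2=I  mem[L3]=89
13. P1: store L1 := 93  bus=[BusRdX,Flush]  L1: P0=I P1=M P2=I  mem[L1]=82
14. P2: store L6 := 81  bus=[BusRdX,Flush]  L6: P0=I P1=I P2=M  mem[L6]=68
15. P2: store L3 := 87  bus=[BusRdX]  L3: P0=I P1=I P2=M  mem[L3]=89
16. P1: load  L2  bus=[BusRd]  L2: P0=I P1=S P2=I  mem[L2]=90
17. P0: store L4 := 66  bus=[BusRdX]  L4: P0=M P1=I P2=I  mem[L4]=20
18. P2: store L1 := 94  bus=[BusRdX,Flush]  L1: P0=I P1=I P2=M  mem[L1]=93
19. P2: store L4 := 17  bus=[BusRdX,Flush]  L4: P0=I P1=I P2=M  mem[L4]=66
20. P0: store L4 := 66  bus=[BusRdX,Flush]  L4: P0=M P1=I P2=I  mem[L4]=17
21. P2: load  L5  bus=[BusRd,Flush]  L5: P0=S P1=I P2=S  mem[L5]=87
22. P2: load  L6  bus=[-]  L6: P0=I P1=I P2=M  mem[L6]=68
23. P1: store L2 := 2  bus=[BusRdX]  L2: P0=I P1=M P2=I  mem[L2]=90

state = M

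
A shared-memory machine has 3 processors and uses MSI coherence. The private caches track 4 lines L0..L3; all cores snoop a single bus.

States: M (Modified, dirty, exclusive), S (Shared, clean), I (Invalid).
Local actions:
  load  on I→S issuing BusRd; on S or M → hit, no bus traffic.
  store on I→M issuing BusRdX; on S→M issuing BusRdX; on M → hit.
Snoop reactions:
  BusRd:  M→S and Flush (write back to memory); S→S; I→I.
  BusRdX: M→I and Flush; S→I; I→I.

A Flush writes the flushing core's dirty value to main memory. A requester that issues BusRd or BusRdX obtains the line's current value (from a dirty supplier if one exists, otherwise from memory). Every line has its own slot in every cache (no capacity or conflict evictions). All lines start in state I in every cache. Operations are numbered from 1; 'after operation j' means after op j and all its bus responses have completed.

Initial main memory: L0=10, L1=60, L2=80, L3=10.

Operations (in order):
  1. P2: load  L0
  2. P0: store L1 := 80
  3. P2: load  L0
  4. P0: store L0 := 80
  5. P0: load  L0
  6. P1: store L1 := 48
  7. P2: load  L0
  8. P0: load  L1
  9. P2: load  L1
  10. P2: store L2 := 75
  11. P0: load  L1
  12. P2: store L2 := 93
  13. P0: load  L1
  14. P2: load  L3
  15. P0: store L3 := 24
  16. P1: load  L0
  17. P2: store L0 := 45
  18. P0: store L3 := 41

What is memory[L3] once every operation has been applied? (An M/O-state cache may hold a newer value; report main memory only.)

memory[L3] = 10

1. P2: load  L0  bus=[BusRd]  L0: P0=I P1=I P2=S  mem[L0]=10
2. P0: store L1 := 80  bus=[BusRdX]  L1: P0=M P1=I P2=I  mem[L1]=60
3. P2: load  L0  bus=[-]  L0: P0=I P1=I P2=S  mem[L0]=10
4. P0: store L0 := 80  bus=[BusRdX]  L0: P0=M P1=I P2=I  mem[L0]=10
5. P0: load  L0  bus=[-]  L0: P0=M P1=I P2=I  mem[L0]=10
6. P1: store L1 := 48  bus=[BusRdX,Flush]  L1: P0=I P1=M P2=I  mem[L1]=80
7. P2: load  L0  bus=[BusRd,Flush]  L0: P0=S P1=I P2=S  mem[L0]=80
8. P0: load  L1  bus=[BusRd,Flush]  L1: P0=S P1=S P2=I  mem[L1]=48
9. P2: load  L1  bus=[BusRd]  L1: P0=S P1=S P2=S  mem[L1]=48
10. P2: store L2 := 75  bus=[BusRdX]  L2: P0=I P1=I P2=M  mem[L2]=80
11. P0: load  L1  bus=[-]  L1: P0=S P1=S P2=S  mem[L1]=48
12. P2: store L2 := 93  bus=[-]  L2: P0=I P1=I P2=M  mem[L2]=80
13. P0: load  L1  bus=[-]  L1: P0=S P1=S P2=S  mem[L1]=48
14. P2: load  L3  bus=[BusRd]  L3: P0=I P1=I P2=S  mem[L3]=10
15. P0: store L3 := 24  bus=[BusRdX]  L3: P0=M P1=I P2=I  mem[L3]=10
16. P1: load  L0  bus=[BusRd]  L0: P0=S P1=S P2=S  mem[L0]=80
17. P2: store L0 := 45  bus=[BusRdX]  L0: P0=I P1=I P2=M  mem[L0]=80
18. P0: store L3 := 41  bus=[-]  L3: P0=M P1=I P2=I  mem[L3]=10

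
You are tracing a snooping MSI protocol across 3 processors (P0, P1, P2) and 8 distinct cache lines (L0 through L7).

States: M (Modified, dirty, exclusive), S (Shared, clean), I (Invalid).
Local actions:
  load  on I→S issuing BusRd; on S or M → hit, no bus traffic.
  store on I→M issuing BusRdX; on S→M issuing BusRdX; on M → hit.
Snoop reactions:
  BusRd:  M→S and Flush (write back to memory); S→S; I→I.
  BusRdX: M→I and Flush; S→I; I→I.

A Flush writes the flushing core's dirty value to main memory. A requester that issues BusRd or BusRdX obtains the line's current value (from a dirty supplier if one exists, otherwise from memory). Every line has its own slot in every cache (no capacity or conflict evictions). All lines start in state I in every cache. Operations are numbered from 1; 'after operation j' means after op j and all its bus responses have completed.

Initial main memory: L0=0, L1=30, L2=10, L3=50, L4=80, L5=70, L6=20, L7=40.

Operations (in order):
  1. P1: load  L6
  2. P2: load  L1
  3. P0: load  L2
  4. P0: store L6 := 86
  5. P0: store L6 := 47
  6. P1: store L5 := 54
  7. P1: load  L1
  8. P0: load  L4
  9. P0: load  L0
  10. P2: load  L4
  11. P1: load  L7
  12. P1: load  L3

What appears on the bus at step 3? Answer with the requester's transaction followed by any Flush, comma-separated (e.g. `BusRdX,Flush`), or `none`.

step 1: P1: load  L6  ⟶  ISI  (L6)  txn=BusRd  M[L6]=20
step 2: P2: load  L1  ⟶  IIS  (L1)  txn=BusRd  M[L1]=30
step 3: P0: load  L2  ⟶  SII  (L2)  txn=BusRd  M[L2]=10
step 4: P0: store L6 := 86  ⟶  MII  (L6)  txn=BusRdX  M[L6]=20
step 5: P0: store L6 := 47  ⟶  MII  (L6)  txn=∅  M[L6]=20
step 6: P1: store L5 := 54  ⟶  IMI  (L5)  txn=BusRdX  M[L5]=70
step 7: P1: load  L1  ⟶  ISS  (L1)  txn=BusRd  M[L1]=30
step 8: P0: load  L4  ⟶  SII  (L4)  txn=BusRd  M[L4]=80
step 9: P0: load  L0  ⟶  SII  (L0)  txn=BusRd  M[L0]=0
step 10: P2: load  L4  ⟶  SIS  (L4)  txn=BusRd  M[L4]=80
step 11: P1: load  L7  ⟶  ISI  (L7)  txn=BusRd  M[L7]=40
step 12: P1: load  L3  ⟶  ISI  (L3)  txn=BusRd  M[L3]=50

bus = BusRd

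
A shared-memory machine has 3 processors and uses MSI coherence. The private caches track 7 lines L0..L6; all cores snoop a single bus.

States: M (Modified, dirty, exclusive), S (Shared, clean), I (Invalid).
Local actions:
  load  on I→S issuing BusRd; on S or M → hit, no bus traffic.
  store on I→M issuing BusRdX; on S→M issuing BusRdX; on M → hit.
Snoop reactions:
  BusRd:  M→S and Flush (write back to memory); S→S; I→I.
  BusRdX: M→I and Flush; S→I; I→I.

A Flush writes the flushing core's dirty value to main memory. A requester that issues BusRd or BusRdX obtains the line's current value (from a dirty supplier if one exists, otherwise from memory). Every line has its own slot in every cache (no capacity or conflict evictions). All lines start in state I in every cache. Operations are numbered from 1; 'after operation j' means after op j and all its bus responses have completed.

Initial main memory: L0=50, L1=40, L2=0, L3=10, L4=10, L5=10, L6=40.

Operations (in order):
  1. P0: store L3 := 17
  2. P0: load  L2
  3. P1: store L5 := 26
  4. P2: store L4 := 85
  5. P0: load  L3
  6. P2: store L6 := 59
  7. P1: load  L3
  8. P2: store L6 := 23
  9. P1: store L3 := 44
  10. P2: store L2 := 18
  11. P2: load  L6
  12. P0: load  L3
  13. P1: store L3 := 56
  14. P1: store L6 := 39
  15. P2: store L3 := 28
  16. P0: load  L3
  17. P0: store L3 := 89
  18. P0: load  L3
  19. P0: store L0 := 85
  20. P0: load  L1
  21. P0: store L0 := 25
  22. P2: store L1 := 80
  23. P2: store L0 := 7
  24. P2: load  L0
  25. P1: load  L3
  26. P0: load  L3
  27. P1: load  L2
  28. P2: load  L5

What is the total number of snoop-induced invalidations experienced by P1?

invalidations = 1

1. P0: store L3 := 17  bus=[BusRdX]  L3: P0=M P1=I P2=I  mem[L3]=10
2. P0: load  L2  bus=[BusRd]  L2: P0=S P1=I P2=I  mem[L2]=0
3. P1: store L5 := 26  bus=[BusRdX]  L5: P0=I P1=M P2=I  mem[L5]=10
4. P2: store L4 := 85  bus=[BusRdX]  L4: P0=I P1=I P2=M  mem[L4]=10
5. P0: load  L3  bus=[-]  L3: P0=M P1=I P2=I  mem[L3]=10
6. P2: store L6 := 59  bus=[BusRdX]  L6: P0=I P1=I P2=M  mem[L6]=40
7. P1: load  L3  bus=[BusRd,Flush]  L3: P0=S P1=S P2=I  mem[L3]=17
8. P2: store L6 := 23  bus=[-]  L6: P0=I P1=I P2=M  mem[L6]=40
9. P1: store L3 := 44  bus=[BusRdX]  L3: P0=I P1=M P2=I  mem[L3]=17
10. P2: store L2 := 18  bus=[BusRdX]  L2: P0=I P1=I P2=M  mem[L2]=0
11. P2: load  L6  bus=[-]  L6: P0=I P1=I P2=M  mem[L6]=40
12. P0: load  L3  bus=[BusRd,Flush]  L3: P0=S P1=S P2=I  mem[L3]=44
13. P1: store L3 := 56  bus=[BusRdX]  L3: P0=I P1=M P2=I  mem[L3]=44
14. P1: store L6 := 39  bus=[BusRdX,Flush]  L6: P0=I P1=M P2=I  mem[L6]=23
15. P2: store L3 := 28  bus=[BusRdX,Flush]  L3: P0=I P1=I P2=M  mem[L3]=56
16. P0: load  L3  bus=[BusRd,Flush]  L3: P0=S P1=I P2=S  mem[L3]=28
17. P0: store L3 := 89  bus=[BusRdX]  L3: P0=M P1=I P2=I  mem[L3]=28
18. P0: load  L3  bus=[-]  L3: P0=M P1=I P2=I  mem[L3]=28
19. P0: store L0 := 85  bus=[BusRdX]  L0: P0=M P1=I P2=I  mem[L0]=50
20. P0: load  L1  bus=[BusRd]  L1: P0=S P1=I P2=I  mem[L1]=40
21. P0: store L0 := 25  bus=[-]  L0: P0=M P1=I P2=I  mem[L0]=50
22. P2: store L1 := 80  bus=[BusRdX]  L1: P0=I P1=I P2=M  mem[L1]=40
23. P2: store L0 := 7  bus=[BusRdX,Flush]  L0: P0=I P1=I P2=M  mem[L0]=25
24. P2: load  L0  bus=[-]  L0: P0=I P1=I P2=M  mem[L0]=25
25. P1: load  L3  bus=[BusRd,Flush]  L3: P0=S P1=S P2=I  mem[L3]=89
26. P0: load  L3  bus=[-]  L3: P0=S P1=S P2=I  mem[L3]=89
27. P1: load  L2  bus=[BusRd,Flush]  L2: P0=I P1=S P2=S  mem[L2]=18
28. P2: load  L5  bus=[BusRd,Flush]  L5: P0=I P1=S P2=S  mem[L5]=26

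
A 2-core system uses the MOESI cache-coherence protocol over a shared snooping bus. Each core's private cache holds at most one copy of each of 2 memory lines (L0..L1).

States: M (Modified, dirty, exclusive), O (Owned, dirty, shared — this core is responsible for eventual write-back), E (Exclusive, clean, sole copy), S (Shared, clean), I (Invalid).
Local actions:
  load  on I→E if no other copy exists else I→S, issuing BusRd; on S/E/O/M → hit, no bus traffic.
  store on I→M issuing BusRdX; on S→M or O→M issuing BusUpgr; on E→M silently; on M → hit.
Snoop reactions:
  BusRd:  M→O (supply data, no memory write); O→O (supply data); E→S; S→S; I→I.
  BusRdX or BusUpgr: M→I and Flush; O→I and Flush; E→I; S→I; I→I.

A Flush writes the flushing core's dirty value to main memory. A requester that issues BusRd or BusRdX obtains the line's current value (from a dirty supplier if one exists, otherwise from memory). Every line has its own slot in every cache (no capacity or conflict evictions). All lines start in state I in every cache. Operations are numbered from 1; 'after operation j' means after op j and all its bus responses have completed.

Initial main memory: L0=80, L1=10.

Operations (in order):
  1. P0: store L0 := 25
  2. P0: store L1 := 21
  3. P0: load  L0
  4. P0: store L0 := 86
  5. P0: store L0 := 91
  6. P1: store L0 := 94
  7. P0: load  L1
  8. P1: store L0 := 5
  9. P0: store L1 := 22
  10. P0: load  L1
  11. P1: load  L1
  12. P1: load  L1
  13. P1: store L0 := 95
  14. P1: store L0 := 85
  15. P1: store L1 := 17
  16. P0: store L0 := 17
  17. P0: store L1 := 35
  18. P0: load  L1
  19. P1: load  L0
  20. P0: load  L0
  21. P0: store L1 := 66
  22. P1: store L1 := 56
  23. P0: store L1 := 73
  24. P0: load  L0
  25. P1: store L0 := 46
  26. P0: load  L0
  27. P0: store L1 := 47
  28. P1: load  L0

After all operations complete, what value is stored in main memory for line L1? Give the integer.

1. P0: store L0 := 25  bus=[BusRdX]  L0: P0=M P1=I  mem[L0]=80
2. P0: store L1 := 21  bus=[BusRdX]  L1: P0=M P1=I  mem[L1]=10
3. P0: load  L0  bus=[-]  L0: P0=M P1=I  mem[L0]=80
4. P0: store L0 := 86  bus=[-]  L0: P0=M P1=I  mem[L0]=80
5. P0: store L0 := 91  bus=[-]  L0: P0=M P1=I  mem[L0]=80
6. P1: store L0 := 94  bus=[BusRdX,Flush]  L0: P0=I P1=M  mem[L0]=91
7. P0: load  L1  bus=[-]  L1: P0=M P1=I  mem[L1]=10
8. P1: store L0 := 5  bus=[-]  L0: P0=I P1=M  mem[L0]=91
9. P0: store L1 := 22  bus=[-]  L1: P0=M P1=I  mem[L1]=10
10. P0: load  L1  bus=[-]  L1: P0=M P1=I  mem[L1]=10
11. P1: load  L1  bus=[BusRd]  L1: P0=O P1=S  mem[L1]=10
12. P1: load  L1  bus=[-]  L1: P0=O P1=S  mem[L1]=10
13. P1: store L0 := 95  bus=[-]  L0: P0=I P1=M  mem[L0]=91
14. P1: store L0 := 85  bus=[-]  L0: P0=I P1=M  mem[L0]=91
15. P1: store L1 := 17  bus=[BusUpgr,Flush]  L1: P0=I P1=M  mem[L1]=22
16. P0: store L0 := 17  bus=[BusRdX,Flush]  L0: P0=M P1=I  mem[L0]=85
17. P0: store L1 := 35  bus=[BusRdX,Flush]  L1: P0=M P1=I  mem[L1]=17
18. P0: load  L1  bus=[-]  L1: P0=M P1=I  mem[L1]=17
19. P1: load  L0  bus=[BusRd]  L0: P0=O P1=S  mem[L0]=85
20. P0: load  L0  bus=[-]  L0: P0=O P1=S  mem[L0]=85
21. P0: store L1 := 66  bus=[-]  L1: P0=M P1=I  mem[L1]=17
22. P1: store L1 := 56  bus=[BusRdX,Flush]  L1: P0=I P1=M  mem[L1]=66
23. P0: store L1 := 73  bus=[BusRdX,Flush]  L1: P0=M P1=I  mem[L1]=56
24. P0: load  L0  bus=[-]  L0: P0=O P1=S  mem[L0]=85
25. P1: store L0 := 46  bus=[BusUpgr,Flush]  L0: P0=I P1=M  mem[L0]=17
26. P0: load  L0  bus=[BusRd]  L0: P0=S P1=O  mem[L0]=17
27. P0: store L1 := 47  bus=[-]  L1: P0=M P1=I  mem[L1]=56
28. P1: load  L0  bus=[-]  L0: P0=S P1=O  mem[L0]=17

memory[L1] = 56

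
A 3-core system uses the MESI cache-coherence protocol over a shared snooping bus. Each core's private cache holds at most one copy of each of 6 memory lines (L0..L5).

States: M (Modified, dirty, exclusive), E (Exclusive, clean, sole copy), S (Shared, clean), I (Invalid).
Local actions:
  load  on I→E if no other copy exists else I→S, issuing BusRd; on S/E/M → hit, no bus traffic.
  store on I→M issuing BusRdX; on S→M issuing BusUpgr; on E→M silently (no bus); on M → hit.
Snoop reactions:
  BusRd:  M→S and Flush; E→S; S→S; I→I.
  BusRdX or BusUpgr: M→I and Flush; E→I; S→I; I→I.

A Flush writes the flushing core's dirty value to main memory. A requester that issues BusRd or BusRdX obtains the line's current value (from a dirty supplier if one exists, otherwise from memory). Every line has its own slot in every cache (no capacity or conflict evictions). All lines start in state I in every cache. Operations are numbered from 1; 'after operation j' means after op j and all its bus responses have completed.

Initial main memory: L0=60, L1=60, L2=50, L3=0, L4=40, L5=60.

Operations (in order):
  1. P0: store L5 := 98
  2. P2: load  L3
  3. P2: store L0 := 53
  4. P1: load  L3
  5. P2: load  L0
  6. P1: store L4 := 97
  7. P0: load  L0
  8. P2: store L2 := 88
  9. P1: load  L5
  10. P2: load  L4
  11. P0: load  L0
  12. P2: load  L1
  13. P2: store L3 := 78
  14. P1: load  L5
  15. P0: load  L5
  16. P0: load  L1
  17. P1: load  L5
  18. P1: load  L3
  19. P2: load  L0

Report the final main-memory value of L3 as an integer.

step 1: P0: store L5 := 98  ⟶  MII  (L5)  txn=BusRdX  M[L5]=60
step 2: P2: load  L3  ⟶  IIE  (L3)  txn=BusRd  M[L3]=0
step 3: P2: store L0 := 53  ⟶  IIM  (L0)  txn=BusRdX  M[L0]=60
step 4: P1: load  L3  ⟶  ISS  (L3)  txn=BusRd  M[L3]=0
step 5: P2: load  L0  ⟶  IIM  (L0)  txn=∅  M[L0]=60
step 6: P1: store L4 := 97  ⟶  IMI  (L4)  txn=BusRdX  M[L4]=40
step 7: P0: load  L0  ⟶  SIS  (L0)  txn=BusRd+Flush  M[L0]=53
step 8: P2: store L2 := 88  ⟶  IIM  (L2)  txn=BusRdX  M[L2]=50
step 9: P1: load  L5  ⟶  SSI  (L5)  txn=BusRd+Flush  M[L5]=98
step 10: P2: load  L4  ⟶  ISS  (L4)  txn=BusRd+Flush  M[L4]=97
step 11: P0: load  L0  ⟶  SIS  (L0)  txn=∅  M[L0]=53
step 12: P2: load  L1  ⟶  IIE  (L1)  txn=BusRd  M[L1]=60
step 13: P2: store L3 := 78  ⟶  IIM  (L3)  txn=BusUpgr  M[L3]=0
step 14: P1: load  L5  ⟶  SSI  (L5)  txn=∅  M[L5]=98
step 15: P0: load  L5  ⟶  SSI  (L5)  txn=∅  M[L5]=98
step 16: P0: load  L1  ⟶  SIS  (L1)  txn=BusRd  M[L1]=60
step 17: P1: load  L5  ⟶  SSI  (L5)  txn=∅  M[L5]=98
step 18: P1: load  L3  ⟶  ISS  (L3)  txn=BusRd+Flush  M[L3]=78
step 19: P2: load  L0  ⟶  SIS  (L0)  txn=∅  M[L0]=53

memory[L3] = 78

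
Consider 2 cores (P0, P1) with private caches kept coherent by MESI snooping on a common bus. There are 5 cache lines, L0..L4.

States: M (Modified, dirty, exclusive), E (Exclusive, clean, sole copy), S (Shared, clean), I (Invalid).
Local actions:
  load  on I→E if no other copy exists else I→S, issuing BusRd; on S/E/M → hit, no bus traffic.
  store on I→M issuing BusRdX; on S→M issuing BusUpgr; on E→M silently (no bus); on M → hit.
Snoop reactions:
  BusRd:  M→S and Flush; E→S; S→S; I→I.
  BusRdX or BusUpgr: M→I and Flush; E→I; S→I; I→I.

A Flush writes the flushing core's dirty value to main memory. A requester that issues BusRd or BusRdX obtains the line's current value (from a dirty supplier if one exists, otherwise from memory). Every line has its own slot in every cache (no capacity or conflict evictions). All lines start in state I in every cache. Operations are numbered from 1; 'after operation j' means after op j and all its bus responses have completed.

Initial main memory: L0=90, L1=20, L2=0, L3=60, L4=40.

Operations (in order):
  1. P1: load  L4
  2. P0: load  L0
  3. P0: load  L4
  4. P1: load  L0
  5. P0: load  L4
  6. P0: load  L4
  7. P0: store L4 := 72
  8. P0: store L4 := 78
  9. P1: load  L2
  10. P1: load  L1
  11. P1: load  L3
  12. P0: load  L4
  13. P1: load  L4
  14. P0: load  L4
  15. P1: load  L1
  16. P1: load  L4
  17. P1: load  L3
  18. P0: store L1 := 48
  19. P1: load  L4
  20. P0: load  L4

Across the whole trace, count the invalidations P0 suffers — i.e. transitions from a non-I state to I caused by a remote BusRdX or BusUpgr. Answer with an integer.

invalidations = 0

1. P1: load  L4  bus=[BusRd]  L4: P0=I P1=E  mem[L4]=40
2. P0: load  L0  bus=[BusRd]  L0: P0=E P1=I  mem[L0]=90
3. P0: load  L4  bus=[BusRd]  L4: P0=S P1=S  mem[L4]=40
4. P1: load  L0  bus=[BusRd]  L0: P0=S P1=S  mem[L0]=90
5. P0: load  L4  bus=[-]  L4: P0=S P1=S  mem[L4]=40
6. P0: load  L4  bus=[-]  L4: P0=S P1=S  mem[L4]=40
7. P0: store L4 := 72  bus=[BusUpgr]  L4: P0=M P1=I  mem[L4]=40
8. P0: store L4 := 78  bus=[-]  L4: P0=M P1=I  mem[L4]=40
9. P1: load  L2  bus=[BusRd]  L2: P0=I P1=E  mem[L2]=0
10. P1: load  L1  bus=[BusRd]  L1: P0=I P1=E  mem[L1]=20
11. P1: load  L3  bus=[BusRd]  L3: P0=I P1=E  mem[L3]=60
12. P0: load  L4  bus=[-]  L4: P0=M P1=I  mem[L4]=40
13. P1: load  L4  bus=[BusRd,Flush]  L4: P0=S P1=S  mem[L4]=78
14. P0: load  L4  bus=[-]  L4: P0=S P1=S  mem[L4]=78
15. P1: load  L1  bus=[-]  L1: P0=I P1=E  mem[L1]=20
16. P1: load  L4  bus=[-]  L4: P0=S P1=S  mem[L4]=78
17. P1: load  L3  bus=[-]  L3: P0=I P1=E  mem[L3]=60
18. P0: store L1 := 48  bus=[BusRdX]  L1: P0=M P1=I  mem[L1]=20
19. P1: load  L4  bus=[-]  L4: P0=S P1=S  mem[L4]=78
20. P0: load  L4  bus=[-]  L4: P0=S P1=S  mem[L4]=78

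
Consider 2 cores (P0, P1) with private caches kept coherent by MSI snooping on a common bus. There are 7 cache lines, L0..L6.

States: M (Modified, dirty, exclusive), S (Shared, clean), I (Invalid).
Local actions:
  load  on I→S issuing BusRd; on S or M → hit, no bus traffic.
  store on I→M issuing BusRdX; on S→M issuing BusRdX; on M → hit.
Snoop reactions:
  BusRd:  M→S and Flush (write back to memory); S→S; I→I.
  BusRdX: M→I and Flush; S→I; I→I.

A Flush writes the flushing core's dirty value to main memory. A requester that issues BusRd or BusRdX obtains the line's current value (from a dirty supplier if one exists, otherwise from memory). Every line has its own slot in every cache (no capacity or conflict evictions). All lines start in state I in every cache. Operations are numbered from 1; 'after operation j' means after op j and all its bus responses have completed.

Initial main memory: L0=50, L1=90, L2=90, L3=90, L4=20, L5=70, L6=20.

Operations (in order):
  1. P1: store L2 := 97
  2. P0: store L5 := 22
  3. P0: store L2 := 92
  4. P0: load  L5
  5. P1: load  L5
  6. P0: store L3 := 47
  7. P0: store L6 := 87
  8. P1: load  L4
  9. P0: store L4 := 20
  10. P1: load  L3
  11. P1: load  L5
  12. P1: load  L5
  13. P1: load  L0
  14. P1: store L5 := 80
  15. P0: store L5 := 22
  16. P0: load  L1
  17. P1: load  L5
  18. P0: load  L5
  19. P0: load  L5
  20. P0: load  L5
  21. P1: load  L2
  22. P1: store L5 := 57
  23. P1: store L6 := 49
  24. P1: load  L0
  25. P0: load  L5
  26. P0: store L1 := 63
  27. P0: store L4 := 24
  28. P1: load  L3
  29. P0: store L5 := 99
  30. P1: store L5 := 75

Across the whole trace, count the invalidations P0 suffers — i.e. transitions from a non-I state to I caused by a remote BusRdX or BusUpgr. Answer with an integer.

1. P1: store L2 := 97  bus=[BusRdX]  L2: P0=I P1=M  mem[L2]=90
2. P0: store L5 := 22  bus=[BusRdX]  L5: P0=M P1=I  mem[L5]=70
3. P0: store L2 := 92  bus=[BusRdX,Flush]  L2: P0=M P1=I  mem[L2]=97
4. P0: load  L5  bus=[-]  L5: P0=M P1=I  mem[L5]=70
5. P1: load  L5  bus=[BusRd,Flush]  L5: P0=S P1=S  mem[L5]=22
6. P0: store L3 := 47  bus=[BusRdX]  L3: P0=M P1=I  mem[L3]=90
7. P0: store L6 := 87  bus=[BusRdX]  L6: P0=M P1=I  mem[L6]=20
8. P1: load  L4  bus=[BusRd]  L4: P0=I P1=S  mem[L4]=20
9. P0: store L4 := 20  bus=[BusRdX]  L4: P0=M P1=I  mem[L4]=20
10. P1: load  L3  bus=[BusRd,Flush]  L3: P0=S P1=S  mem[L3]=47
11. P1: load  L5  bus=[-]  L5: P0=S P1=S  mem[L5]=22
12. P1: load  L5  bus=[-]  L5: P0=S P1=S  mem[L5]=22
13. P1: load  L0  bus=[BusRd]  L0: P0=I P1=S  mem[L0]=50
14. P1: store L5 := 80  bus=[BusRdX]  L5: P0=I P1=M  mem[L5]=22
15. P0: store L5 := 22  bus=[BusRdX,Flush]  L5: P0=M P1=I  mem[L5]=80
16. P0: load  L1  bus=[BusRd]  L1: P0=S P1=I  mem[L1]=90
17. P1: load  L5  bus=[BusRd,Flush]  L5: P0=S P1=S  mem[L5]=22
18. P0: load  L5  bus=[-]  L5: P0=S P1=S  mem[L5]=22
19. P0: load  L5  bus=[-]  L5: P0=S P1=S  mem[L5]=22
20. P0: load  L5  bus=[-]  L5: P0=S P1=S  mem[L5]=22
21. P1: load  L2  bus=[BusRd,Flush]  L2: P0=S P1=S  mem[L2]=92
22. P1: store L5 := 57  bus=[BusRdX]  L5: P0=I P1=M  mem[L5]=22
23. P1: store L6 := 49  bus=[BusRdX,Flush]  L6: P0=I P1=M  mem[L6]=87
24. P1: load  L0  bus=[-]  L0: P0=I P1=S  mem[L0]=50
25. P0: load  L5  bus=[BusRd,Flush]  L5: P0=S P1=S  mem[L5]=57
26. P0: store L1 := 63  bus=[BusRdX]  L1: P0=M P1=I  mem[L1]=90
27. P0: store L4 := 24  bus=[-]  L4: P0=M P1=I  mem[L4]=20
28. P1: load  L3  bus=[-]  L3: P0=S P1=S  mem[L3]=47
29. P0: store L5 := 99  bus=[BusRdX]  L5: P0=M P1=I  mem[L5]=57
30. P1: store L5 := 75  bus=[BusRdX,Flush]  L5: P0=I P1=M  mem[L5]=99

invalidations = 4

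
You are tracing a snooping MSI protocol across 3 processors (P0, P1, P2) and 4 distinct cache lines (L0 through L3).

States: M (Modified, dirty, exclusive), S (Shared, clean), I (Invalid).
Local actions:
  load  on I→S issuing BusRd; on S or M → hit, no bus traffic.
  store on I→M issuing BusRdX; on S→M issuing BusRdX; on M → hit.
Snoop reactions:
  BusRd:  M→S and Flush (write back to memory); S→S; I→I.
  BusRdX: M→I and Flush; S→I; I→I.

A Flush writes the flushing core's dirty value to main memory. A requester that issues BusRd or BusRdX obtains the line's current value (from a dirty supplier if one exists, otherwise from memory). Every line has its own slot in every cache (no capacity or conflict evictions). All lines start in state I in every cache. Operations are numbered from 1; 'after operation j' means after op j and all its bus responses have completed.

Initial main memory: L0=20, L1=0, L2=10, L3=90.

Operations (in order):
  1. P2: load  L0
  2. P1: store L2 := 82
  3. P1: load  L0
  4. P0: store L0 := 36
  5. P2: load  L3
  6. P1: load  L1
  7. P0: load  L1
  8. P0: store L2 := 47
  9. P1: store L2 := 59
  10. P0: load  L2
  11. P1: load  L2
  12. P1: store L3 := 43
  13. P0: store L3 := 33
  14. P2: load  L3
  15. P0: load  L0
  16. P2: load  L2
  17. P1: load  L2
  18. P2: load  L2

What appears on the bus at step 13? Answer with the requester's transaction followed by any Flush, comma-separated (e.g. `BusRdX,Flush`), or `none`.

bus = BusRdX,Flush

1. P2: load  L0  bus=[BusRd]  L0: P0=I P1=I P2=S  mem[L0]=20
2. P1: store L2 := 82  bus=[BusRdX]  L2: P0=I P1=M P2=I  mem[L2]=10
3. P1: load  L0  bus=[BusRd]  L0: P0=I P1=S P2=S  mem[L0]=20
4. P0: store L0 := 36  bus=[BusRdX]  L0: P0=M P1=I P2=I  mem[L0]=20
5. P2: load  L3  bus=[BusRd]  L3: P0=I P1=I P2=S  mem[L3]=90
6. P1: load  L1  bus=[BusRd]  L1: P0=I P1=S P2=I  mem[L1]=0
7. P0: load  L1  bus=[BusRd]  L1: P0=S P1=S P2=I  mem[L1]=0
8. P0: store L2 := 47  bus=[BusRdX,Flush]  L2: P0=M P1=I P2=I  mem[L2]=82
9. P1: store L2 := 59  bus=[BusRdX,Flush]  L2: P0=I P1=M P2=I  mem[L2]=47
10. P0: load  L2  bus=[BusRd,Flush]  L2: P0=S P1=S P2=I  mem[L2]=59
11. P1: load  L2  bus=[-]  L2: P0=S P1=S P2=I  mem[L2]=59
12. P1: store L3 := 43  bus=[BusRdX]  L3: P0=I P1=M P2=I  mem[L3]=90
13. P0: store L3 := 33  bus=[BusRdX,Flush]  L3: P0=M P1=I P2=I  mem[L3]=43
14. P2: load  L3  bus=[BusRd,Flush]  L3: P0=S P1=I P2=S  mem[L3]=33
15. P0: load  L0  bus=[-]  L0: P0=M P1=I P2=I  mem[L0]=20
16. P2: load  L2  bus=[BusRd]  L2: P0=S P1=S P2=S  mem[L2]=59
17. P1: load  L2  bus=[-]  L2: P0=S P1=S P2=S  mem[L2]=59
18. P2: load  L2  bus=[-]  L2: P0=S P1=S P2=S  mem[L2]=59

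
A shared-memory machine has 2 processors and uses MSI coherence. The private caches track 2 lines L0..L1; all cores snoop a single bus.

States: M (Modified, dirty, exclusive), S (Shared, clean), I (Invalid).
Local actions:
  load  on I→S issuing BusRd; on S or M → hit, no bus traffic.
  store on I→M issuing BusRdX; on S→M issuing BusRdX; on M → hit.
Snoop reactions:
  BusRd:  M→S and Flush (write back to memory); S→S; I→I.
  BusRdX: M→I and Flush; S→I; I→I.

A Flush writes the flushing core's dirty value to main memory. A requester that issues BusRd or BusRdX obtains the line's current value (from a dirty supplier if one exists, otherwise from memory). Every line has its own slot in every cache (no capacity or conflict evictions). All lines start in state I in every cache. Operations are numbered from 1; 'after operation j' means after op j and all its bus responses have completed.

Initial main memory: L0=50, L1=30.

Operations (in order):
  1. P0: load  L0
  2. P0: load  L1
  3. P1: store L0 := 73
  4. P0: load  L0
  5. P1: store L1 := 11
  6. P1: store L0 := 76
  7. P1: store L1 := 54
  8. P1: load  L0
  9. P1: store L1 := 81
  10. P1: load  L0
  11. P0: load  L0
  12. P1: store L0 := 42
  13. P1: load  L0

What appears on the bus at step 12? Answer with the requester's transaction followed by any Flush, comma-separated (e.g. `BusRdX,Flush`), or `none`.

bus = BusRdX

[1] P0: load  L0 | P0:S(50), P1:I | bus: BusRd
[2] P0: load  L1 | P0:S(30), P1:I | bus: BusRd
[3] P1: store L0 := 73 | P0:I, P1:M(73) | bus: BusRdX
[4] P0: load  L0 | P0:S(73), P1:S(73) | bus: BusRd,Flush
[5] P1: store L1 := 11 | P0:I, P1:M(11) | bus: BusRdX
[6] P1: store L0 := 76 | P0:I, P1:M(76) | bus: BusRdX
[7] P1: store L1 := 54 | P0:I, P1:M(54) | bus: none
[8] P1: load  L0 | P0:I, P1:M(76) | bus: none
[9] P1: store L1 := 81 | P0:I, P1:M(81) | bus: none
[10] P1: load  L0 | P0:I, P1:M(76) | bus: none
[11] P0: load  L0 | P0:S(76), P1:S(76) | bus: BusRd,Flush
[12] P1: store L0 := 42 | P0:I, P1:M(42) | bus: BusRdX
[13] P1: load  L0 | P0:I, P1:M(42) | bus: none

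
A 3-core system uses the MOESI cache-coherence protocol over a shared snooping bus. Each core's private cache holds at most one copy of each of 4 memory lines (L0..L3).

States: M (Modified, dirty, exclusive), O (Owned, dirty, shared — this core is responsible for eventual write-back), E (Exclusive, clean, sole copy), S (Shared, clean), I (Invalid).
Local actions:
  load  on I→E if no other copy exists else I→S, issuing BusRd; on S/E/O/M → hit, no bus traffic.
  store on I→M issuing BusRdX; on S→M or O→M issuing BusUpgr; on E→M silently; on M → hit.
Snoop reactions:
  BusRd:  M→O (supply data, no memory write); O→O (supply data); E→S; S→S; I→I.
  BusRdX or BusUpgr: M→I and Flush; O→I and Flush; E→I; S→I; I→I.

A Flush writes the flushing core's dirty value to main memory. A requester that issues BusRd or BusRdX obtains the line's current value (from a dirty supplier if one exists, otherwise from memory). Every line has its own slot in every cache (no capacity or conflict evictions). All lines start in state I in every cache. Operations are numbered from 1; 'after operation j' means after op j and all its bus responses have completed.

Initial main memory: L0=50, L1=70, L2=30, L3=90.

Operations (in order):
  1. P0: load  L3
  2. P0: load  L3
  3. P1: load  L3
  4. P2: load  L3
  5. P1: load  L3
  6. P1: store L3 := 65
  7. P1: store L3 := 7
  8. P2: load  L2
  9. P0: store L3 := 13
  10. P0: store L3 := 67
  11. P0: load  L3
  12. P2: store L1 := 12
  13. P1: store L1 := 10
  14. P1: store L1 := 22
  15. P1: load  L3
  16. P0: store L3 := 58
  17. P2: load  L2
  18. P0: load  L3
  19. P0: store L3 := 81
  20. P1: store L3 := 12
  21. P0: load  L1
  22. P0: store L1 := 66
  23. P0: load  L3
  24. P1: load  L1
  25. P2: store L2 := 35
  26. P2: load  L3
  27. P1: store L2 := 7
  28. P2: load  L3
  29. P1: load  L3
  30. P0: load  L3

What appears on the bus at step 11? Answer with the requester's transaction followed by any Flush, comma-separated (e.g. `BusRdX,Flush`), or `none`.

[1] P0: load  L3 | P0:E(90), P1:I, P2:I | bus: BusRd
[2] P0: load  L3 | P0:E(90), P1:I, P2:I | bus: none
[3] P1: load  L3 | P0:S(90), P1:S(90), P2:I | bus: BusRd
[4] P2: load  L3 | P0:S(90), P1:S(90), P2:S(90) | bus: BusRd
[5] P1: load  L3 | P0:S(90), P1:S(90), P2:S(90) | bus: none
[6] P1: store L3 := 65 | P0:I, P1:M(65), P2:I | bus: BusUpgr
[7] P1: store L3 := 7 | P0:I, P1:M(7), P2:I | bus: none
[8] P2: load  L2 | P0:I, P1:I, P2:E(30) | bus: BusRd
[9] P0: store L3 := 13 | P0:M(13), P1:I, P2:I | bus: BusRdX,Flush
[10] P0: store L3 := 67 | P0:M(67), P1:I, P2:I | bus: none
[11] P0: load  L3 | P0:M(67), P1:I, P2:I | bus: none
[12] P2: store L1 := 12 | P0:I, P1:I, P2:M(12) | bus: BusRdX
[13] P1: store L1 := 10 | P0:I, P1:M(10), P2:I | bus: BusRdX,Flush
[14] P1: store L1 := 22 | P0:I, P1:M(22), P2:I | bus: none
[15] P1: load  L3 | P0:O(67), P1:S(67), P2:I | bus: BusRd
[16] P0: store L3 := 58 | P0:M(58), P1:I, P2:I | bus: BusUpgr
[17] P2: load  L2 | P0:I, P1:I, P2:E(30) | bus: none
[18] P0: load  L3 | P0:M(58), P1:I, P2:I | bus: none
[19] P0: store L3 := 81 | P0:M(81), P1:I, P2:I | bus: none
[20] P1: store L3 := 12 | P0:I, P1:M(12), P2:I | bus: BusRdX,Flush
[21] P0: load  L1 | P0:S(22), P1:O(22), P2:I | bus: BusRd
[22] P0: store L1 := 66 | P0:M(66), P1:I, P2:I | bus: BusUpgr,Flush
[23] P0: load  L3 | P0:S(12), P1:O(12), P2:I | bus: BusRd
[24] P1: load  L1 | P0:O(66), P1:S(66), P2:I | bus: BusRd
[25] P2: store L2 := 35 | P0:I, P1:I, P2:M(35) | bus: none
[26] P2: load  L3 | P0:S(12), P1:O(12), P2:S(12) | bus: BusRd
[27] P1: store L2 := 7 | P0:I, P1:M(7), P2:I | bus: BusRdX,Flush
[28] P2: load  L3 | P0:S(12), P1:O(12), P2:S(12) | bus: none
[29] P1: load  L3 | P0:S(12), P1:O(12), P2:S(12) | bus: none
[30] P0: load  L3 | P0:S(12), P1:O(12), P2:S(12) | bus: none

bus = none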